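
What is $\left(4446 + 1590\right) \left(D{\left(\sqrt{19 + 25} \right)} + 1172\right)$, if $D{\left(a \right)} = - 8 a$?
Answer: $7074192 - 96576 \sqrt{11} \approx 6.7539 \cdot 10^{6}$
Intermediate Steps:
$\left(4446 + 1590\right) \left(D{\left(\sqrt{19 + 25} \right)} + 1172\right) = \left(4446 + 1590\right) \left(- 8 \sqrt{19 + 25} + 1172\right) = 6036 \left(- 8 \sqrt{44} + 1172\right) = 6036 \left(- 8 \cdot 2 \sqrt{11} + 1172\right) = 6036 \left(- 16 \sqrt{11} + 1172\right) = 6036 \left(1172 - 16 \sqrt{11}\right) = 7074192 - 96576 \sqrt{11}$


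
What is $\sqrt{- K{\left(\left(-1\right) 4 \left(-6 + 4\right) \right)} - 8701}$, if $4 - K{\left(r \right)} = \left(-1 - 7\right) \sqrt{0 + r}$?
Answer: $\sqrt{-8705 - 16 \sqrt{2}} \approx 93.422 i$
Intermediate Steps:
$K{\left(r \right)} = 4 + 8 \sqrt{r}$ ($K{\left(r \right)} = 4 - \left(-1 - 7\right) \sqrt{0 + r} = 4 - - 8 \sqrt{r} = 4 + 8 \sqrt{r}$)
$\sqrt{- K{\left(\left(-1\right) 4 \left(-6 + 4\right) \right)} - 8701} = \sqrt{- (4 + 8 \sqrt{\left(-1\right) 4 \left(-6 + 4\right)}) - 8701} = \sqrt{- (4 + 8 \sqrt{\left(-4\right) \left(-2\right)}) - 8701} = \sqrt{- (4 + 8 \sqrt{8}) - 8701} = \sqrt{- (4 + 8 \cdot 2 \sqrt{2}) - 8701} = \sqrt{- (4 + 16 \sqrt{2}) - 8701} = \sqrt{\left(-4 - 16 \sqrt{2}\right) - 8701} = \sqrt{-8705 - 16 \sqrt{2}}$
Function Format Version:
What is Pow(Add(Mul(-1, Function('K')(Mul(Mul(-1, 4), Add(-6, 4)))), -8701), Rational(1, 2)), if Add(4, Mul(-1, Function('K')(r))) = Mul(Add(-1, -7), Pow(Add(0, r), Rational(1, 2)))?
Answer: Pow(Add(-8705, Mul(-16, Pow(2, Rational(1, 2)))), Rational(1, 2)) ≈ Mul(93.422, I)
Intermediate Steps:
Function('K')(r) = Add(4, Mul(8, Pow(r, Rational(1, 2)))) (Function('K')(r) = Add(4, Mul(-1, Mul(Add(-1, -7), Pow(Add(0, r), Rational(1, 2))))) = Add(4, Mul(-1, Mul(-8, Pow(r, Rational(1, 2))))) = Add(4, Mul(8, Pow(r, Rational(1, 2)))))
Pow(Add(Mul(-1, Function('K')(Mul(Mul(-1, 4), Add(-6, 4)))), -8701), Rational(1, 2)) = Pow(Add(Mul(-1, Add(4, Mul(8, Pow(Mul(Mul(-1, 4), Add(-6, 4)), Rational(1, 2))))), -8701), Rational(1, 2)) = Pow(Add(Mul(-1, Add(4, Mul(8, Pow(Mul(-4, -2), Rational(1, 2))))), -8701), Rational(1, 2)) = Pow(Add(Mul(-1, Add(4, Mul(8, Pow(8, Rational(1, 2))))), -8701), Rational(1, 2)) = Pow(Add(Mul(-1, Add(4, Mul(8, Mul(2, Pow(2, Rational(1, 2)))))), -8701), Rational(1, 2)) = Pow(Add(Mul(-1, Add(4, Mul(16, Pow(2, Rational(1, 2))))), -8701), Rational(1, 2)) = Pow(Add(Add(-4, Mul(-16, Pow(2, Rational(1, 2)))), -8701), Rational(1, 2)) = Pow(Add(-8705, Mul(-16, Pow(2, Rational(1, 2)))), Rational(1, 2))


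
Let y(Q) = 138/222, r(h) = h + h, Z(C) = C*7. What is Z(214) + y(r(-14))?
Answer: 55449/37 ≈ 1498.6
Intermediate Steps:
Z(C) = 7*C
r(h) = 2*h
y(Q) = 23/37 (y(Q) = 138*(1/222) = 23/37)
Z(214) + y(r(-14)) = 7*214 + 23/37 = 1498 + 23/37 = 55449/37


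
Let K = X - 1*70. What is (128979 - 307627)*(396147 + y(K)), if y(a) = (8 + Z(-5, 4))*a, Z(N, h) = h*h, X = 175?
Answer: -71221062216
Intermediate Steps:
Z(N, h) = h²
K = 105 (K = 175 - 1*70 = 175 - 70 = 105)
y(a) = 24*a (y(a) = (8 + 4²)*a = (8 + 16)*a = 24*a)
(128979 - 307627)*(396147 + y(K)) = (128979 - 307627)*(396147 + 24*105) = -178648*(396147 + 2520) = -178648*398667 = -71221062216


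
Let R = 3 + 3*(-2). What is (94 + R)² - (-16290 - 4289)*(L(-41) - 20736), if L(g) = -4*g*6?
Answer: -406468127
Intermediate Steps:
L(g) = -24*g
R = -3 (R = 3 - 6 = -3)
(94 + R)² - (-16290 - 4289)*(L(-41) - 20736) = (94 - 3)² - (-16290 - 4289)*(-24*(-41) - 20736) = 91² - (-20579)*(984 - 20736) = 8281 - (-20579)*(-19752) = 8281 - 1*406476408 = 8281 - 406476408 = -406468127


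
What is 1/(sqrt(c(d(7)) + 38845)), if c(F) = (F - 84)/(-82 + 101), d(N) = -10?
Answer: sqrt(14021259)/737961 ≈ 0.0050741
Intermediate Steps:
c(F) = -84/19 + F/19 (c(F) = (-84 + F)/19 = (-84 + F)*(1/19) = -84/19 + F/19)
1/(sqrt(c(d(7)) + 38845)) = 1/(sqrt((-84/19 + (1/19)*(-10)) + 38845)) = 1/(sqrt((-84/19 - 10/19) + 38845)) = 1/(sqrt(-94/19 + 38845)) = 1/(sqrt(737961/19)) = 1/(sqrt(14021259)/19) = sqrt(14021259)/737961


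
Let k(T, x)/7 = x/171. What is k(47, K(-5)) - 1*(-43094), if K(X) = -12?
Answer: 2456330/57 ≈ 43094.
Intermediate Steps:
k(T, x) = 7*x/171 (k(T, x) = 7*(x/171) = 7*x/171)
k(47, K(-5)) - 1*(-43094) = (7/171)*(-12) - 1*(-43094) = -28/57 + 43094 = 2456330/57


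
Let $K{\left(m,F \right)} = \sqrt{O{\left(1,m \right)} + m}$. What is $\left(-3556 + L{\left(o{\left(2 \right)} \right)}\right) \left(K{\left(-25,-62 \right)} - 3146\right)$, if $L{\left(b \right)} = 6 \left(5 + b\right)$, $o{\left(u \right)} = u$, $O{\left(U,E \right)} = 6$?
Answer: $11055044 - 3514 i \sqrt{19} \approx 1.1055 \cdot 10^{7} - 15317.0 i$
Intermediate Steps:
$K{\left(m,F \right)} = \sqrt{6 + m}$
$L{\left(b \right)} = 30 + 6 b$
$\left(-3556 + L{\left(o{\left(2 \right)} \right)}\right) \left(K{\left(-25,-62 \right)} - 3146\right) = \left(-3556 + \left(30 + 6 \cdot 2\right)\right) \left(\sqrt{6 - 25} - 3146\right) = \left(-3556 + \left(30 + 12\right)\right) \left(\sqrt{-19} - 3146\right) = \left(-3556 + 42\right) \left(i \sqrt{19} - 3146\right) = - 3514 \left(-3146 + i \sqrt{19}\right) = 11055044 - 3514 i \sqrt{19}$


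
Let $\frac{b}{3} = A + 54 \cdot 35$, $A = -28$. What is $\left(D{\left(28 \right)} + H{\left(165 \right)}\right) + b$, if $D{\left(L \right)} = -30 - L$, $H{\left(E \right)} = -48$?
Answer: $5480$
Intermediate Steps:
$b = 5586$ ($b = 3 \left(-28 + 54 \cdot 35\right) = 3 \left(-28 + 1890\right) = 3 \cdot 1862 = 5586$)
$\left(D{\left(28 \right)} + H{\left(165 \right)}\right) + b = \left(\left(-30 - 28\right) - 48\right) + 5586 = \left(-58 - 48\right) + 5586 = -106 + 5586 = 5480$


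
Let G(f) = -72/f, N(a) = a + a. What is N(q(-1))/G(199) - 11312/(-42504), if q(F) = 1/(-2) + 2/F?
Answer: 256583/18216 ≈ 14.086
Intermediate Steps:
q(F) = -½ + 2/F (q(F) = 1*(-½) + 2/F = -½ + 2/F)
N(a) = 2*a
N(q(-1))/G(199) - 11312/(-42504) = (2*((½)*(4 - 1*(-1))/(-1)))/((-72/199)) - 11312/(-42504) = (2*((½)*(-1)*(4 + 1)))/((-72*1/199)) - 11312*(-1/42504) = (2*((½)*(-1)*5))/(-72/199) + 202/759 = (2*(-5/2))*(-199/72) + 202/759 = -5*(-199/72) + 202/759 = 995/72 + 202/759 = 256583/18216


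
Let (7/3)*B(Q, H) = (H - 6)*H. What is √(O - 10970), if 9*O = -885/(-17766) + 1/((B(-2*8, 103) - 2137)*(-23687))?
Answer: 2*I*√760284582566360456983214879/526520012949 ≈ 104.74*I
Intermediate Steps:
B(Q, H) = 3*H*(-6 + H)/7 (B(Q, H) = 3*((H - 6)*H)/7 = 3*((-6 + H)*H)/7 = 3*(H*(-6 + H))/7 = 3*H*(-6 + H)/7)
O = 26228190214/4738680116541 (O = (-885/(-17766) + 1/((3/7)*103*(-6 + 103) - 2137*(-23687)))/9 = (-885*(-1/17766) - 1/23687/((3/7)*103*97 - 2137))/9 = (295/5922 - 1/23687/(29973/7 - 2137))/9 = (295/5922 - 1/23687/(15014/7))/9 = (295/5922 + (7/15014)*(-1/23687))/9 = (295/5922 - 7/355636618)/9 = (⅑)*(26228190214/526520012949) = 26228190214/4738680116541 ≈ 0.0055349)
√(O - 10970) = √(26228190214/4738680116541 - 10970) = √(-51983294650264556/4738680116541) = 2*I*√760284582566360456983214879/526520012949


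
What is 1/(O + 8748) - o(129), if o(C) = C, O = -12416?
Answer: -473173/3668 ≈ -129.00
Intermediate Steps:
1/(O + 8748) - o(129) = 1/(-12416 + 8748) - 1*129 = 1/(-3668) - 129 = -1/3668 - 129 = -473173/3668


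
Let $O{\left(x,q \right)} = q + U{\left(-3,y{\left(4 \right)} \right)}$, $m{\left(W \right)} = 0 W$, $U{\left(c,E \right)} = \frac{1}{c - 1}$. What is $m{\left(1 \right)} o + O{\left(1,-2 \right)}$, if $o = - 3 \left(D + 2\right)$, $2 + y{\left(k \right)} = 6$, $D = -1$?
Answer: $- \frac{9}{4} \approx -2.25$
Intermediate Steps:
$y{\left(k \right)} = 4$ ($y{\left(k \right)} = -2 + 6 = 4$)
$U{\left(c,E \right)} = \frac{1}{-1 + c}$
$m{\left(W \right)} = 0$
$O{\left(x,q \right)} = - \frac{1}{4} + q$ ($O{\left(x,q \right)} = q + \frac{1}{-1 - 3} = q + \frac{1}{-4} = q - \frac{1}{4} = - \frac{1}{4} + q$)
$o = -3$ ($o = - 3 \left(-1 + 2\right) = \left(-3\right) 1 = -3$)
$m{\left(1 \right)} o + O{\left(1,-2 \right)} = 0 \left(-3\right) - \frac{9}{4} = 0 - \frac{9}{4} = - \frac{9}{4}$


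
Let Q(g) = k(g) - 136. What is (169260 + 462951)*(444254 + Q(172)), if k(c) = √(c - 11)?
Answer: 280776284898 + 632211*√161 ≈ 2.8078e+11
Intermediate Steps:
k(c) = √(-11 + c)
Q(g) = -136 + √(-11 + g) (Q(g) = √(-11 + g) - 136 = -136 + √(-11 + g))
(169260 + 462951)*(444254 + Q(172)) = (169260 + 462951)*(444254 + (-136 + √(-11 + 172))) = 632211*(444254 + (-136 + √161)) = 632211*(444118 + √161) = 280776284898 + 632211*√161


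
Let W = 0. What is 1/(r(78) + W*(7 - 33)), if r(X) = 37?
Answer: 1/37 ≈ 0.027027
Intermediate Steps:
1/(r(78) + W*(7 - 33)) = 1/(37 + 0*(7 - 33)) = 1/(37 + 0*(-26)) = 1/(37 + 0) = 1/37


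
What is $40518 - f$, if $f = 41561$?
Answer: $-1043$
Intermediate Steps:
$40518 - f = 40518 - 41561 = -1043$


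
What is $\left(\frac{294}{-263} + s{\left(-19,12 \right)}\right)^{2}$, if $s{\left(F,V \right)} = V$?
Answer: $\frac{8191044}{69169} \approx 118.42$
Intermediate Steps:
$\left(\frac{294}{-263} + s{\left(-19,12 \right)}\right)^{2} = \left(\frac{294}{-263} + 12\right)^{2} = \left(294 \left(- \frac{1}{263}\right) + 12\right)^{2} = \left(- \frac{294}{263} + 12\right)^{2} = \left(\frac{2862}{263}\right)^{2} = \frac{8191044}{69169}$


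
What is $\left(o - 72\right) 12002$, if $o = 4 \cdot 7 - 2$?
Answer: $-552092$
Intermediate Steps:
$o = 26$ ($o = 28 - 2 = 26$)
$\left(o - 72\right) 12002 = \left(26 - 72\right) 12002 = \left(-46\right) 12002 = -552092$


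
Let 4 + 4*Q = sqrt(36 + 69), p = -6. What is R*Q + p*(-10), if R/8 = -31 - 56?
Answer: 756 - 174*sqrt(105) ≈ -1027.0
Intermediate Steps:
Q = -1 + sqrt(105)/4 (Q = -1 + sqrt(36 + 69)/4 = -1 + sqrt(105)/4 ≈ 1.5617)
R = -696 (R = 8*(-31 - 56) = 8*(-87) = -696)
R*Q + p*(-10) = -696*(-1 + sqrt(105)/4) - 6*(-10) = (696 - 174*sqrt(105)) + 60 = 756 - 174*sqrt(105)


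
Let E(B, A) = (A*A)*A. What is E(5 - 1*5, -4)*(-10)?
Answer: 640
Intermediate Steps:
E(B, A) = A³ (E(B, A) = A²*A = A³)
E(5 - 1*5, -4)*(-10) = (-4)³*(-10) = -64*(-10) = 640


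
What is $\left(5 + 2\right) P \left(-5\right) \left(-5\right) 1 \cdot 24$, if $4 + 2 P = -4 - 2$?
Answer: $-21000$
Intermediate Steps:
$P = -5$ ($P = -2 + \frac{-4 - 2}{2} = -2 + \frac{1}{2} \left(-6\right) = -2 - 3 = -5$)
$\left(5 + 2\right) P \left(-5\right) \left(-5\right) 1 \cdot 24 = \left(5 + 2\right) \left(-5\right) \left(-5\right) \left(-5\right) 1 \cdot 24 = 7 \left(-5\right) 25 \cdot 1 \cdot 24 = \left(-35\right) 25 \cdot 24 = \left(-875\right) 24 = -21000$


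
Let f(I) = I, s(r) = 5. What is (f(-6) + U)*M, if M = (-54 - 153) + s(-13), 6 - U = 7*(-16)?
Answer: -22624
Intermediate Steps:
U = 118 (U = 6 - 7*(-16) = 6 - 1*(-112) = 6 + 112 = 118)
M = -202 (M = (-54 - 153) + 5 = -207 + 5 = -202)
(f(-6) + U)*M = (-6 + 118)*(-202) = 112*(-202) = -22624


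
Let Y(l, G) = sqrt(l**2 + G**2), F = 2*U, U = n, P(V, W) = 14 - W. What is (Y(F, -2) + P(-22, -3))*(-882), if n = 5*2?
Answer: -14994 - 1764*sqrt(101) ≈ -32722.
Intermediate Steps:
n = 10
U = 10
F = 20 (F = 2*10 = 20)
Y(l, G) = sqrt(G**2 + l**2)
(Y(F, -2) + P(-22, -3))*(-882) = (sqrt((-2)**2 + 20**2) + (14 - 1*(-3)))*(-882) = (sqrt(4 + 400) + (14 + 3))*(-882) = (sqrt(404) + 17)*(-882) = (2*sqrt(101) + 17)*(-882) = (17 + 2*sqrt(101))*(-882) = -14994 - 1764*sqrt(101)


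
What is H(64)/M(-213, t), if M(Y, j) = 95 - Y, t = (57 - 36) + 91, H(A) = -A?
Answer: -16/77 ≈ -0.20779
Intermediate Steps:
t = 112 (t = 21 + 91 = 112)
H(64)/M(-213, t) = (-1*64)/(95 - 1*(-213)) = -64/(95 + 213) = -64/308 = -64*1/308 = -16/77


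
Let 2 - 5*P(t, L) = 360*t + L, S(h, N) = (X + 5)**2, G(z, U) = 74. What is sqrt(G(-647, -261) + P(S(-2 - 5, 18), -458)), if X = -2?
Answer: I*sqrt(482) ≈ 21.954*I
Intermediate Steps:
S(h, N) = 9 (S(h, N) = (-2 + 5)**2 = 3**2 = 9)
P(t, L) = 2/5 - 72*t - L/5 (P(t, L) = 2/5 - (360*t + L)/5 = 2/5 - (L + 360*t)/5 = 2/5 + (-72*t - L/5) = 2/5 - 72*t - L/5)
sqrt(G(-647, -261) + P(S(-2 - 5, 18), -458)) = sqrt(74 + (2/5 - 72*9 - 1/5*(-458))) = sqrt(74 + (2/5 - 648 + 458/5)) = sqrt(74 - 556) = sqrt(-482) = I*sqrt(482)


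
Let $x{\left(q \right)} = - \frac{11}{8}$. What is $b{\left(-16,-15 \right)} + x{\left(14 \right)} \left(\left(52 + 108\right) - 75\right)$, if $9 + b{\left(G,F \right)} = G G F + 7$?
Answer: $- \frac{31671}{8} \approx -3958.9$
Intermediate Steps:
$x{\left(q \right)} = - \frac{11}{8}$ ($x{\left(q \right)} = \left(-11\right) \frac{1}{8} = - \frac{11}{8}$)
$b{\left(G,F \right)} = -2 + F G^{2}$ ($b{\left(G,F \right)} = -9 + \left(G G F + 7\right) = -9 + \left(G^{2} F + 7\right) = -9 + \left(F G^{2} + 7\right) = -9 + \left(7 + F G^{2}\right) = -2 + F G^{2}$)
$b{\left(-16,-15 \right)} + x{\left(14 \right)} \left(\left(52 + 108\right) - 75\right) = \left(-2 - 15 \left(-16\right)^{2}\right) - \frac{11 \left(\left(52 + 108\right) - 75\right)}{8} = \left(-2 - 3840\right) - \frac{11 \left(160 - 75\right)}{8} = \left(-2 - 3840\right) - \frac{935}{8} = -3842 - \frac{935}{8} = - \frac{31671}{8}$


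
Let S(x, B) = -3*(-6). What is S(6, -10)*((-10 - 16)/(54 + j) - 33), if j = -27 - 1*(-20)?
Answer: -28386/47 ≈ -603.96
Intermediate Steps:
S(x, B) = 18
j = -7 (j = -27 + 20 = -7)
S(6, -10)*((-10 - 16)/(54 + j) - 33) = 18*((-10 - 16)/(54 - 7) - 33) = 18*(-26/47 - 33) = 18*(-1577/47) = -28386/47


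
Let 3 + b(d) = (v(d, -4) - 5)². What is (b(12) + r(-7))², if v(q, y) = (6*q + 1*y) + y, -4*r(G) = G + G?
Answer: 48483369/4 ≈ 1.2121e+7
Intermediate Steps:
r(G) = -G/2 (r(G) = -(G + G)/4 = -G/2)
v(q, y) = 2*y + 6*q (v(q, y) = (6*q + y) + y = (y + 6*q) + y = 2*y + 6*q)
b(d) = -3 + (-13 + 6*d)² (b(d) = -3 + ((2*(-4) + 6*d) - 5)² = -3 + ((-8 + 6*d) - 5)² = -3 + (-13 + 6*d)²)
(b(12) + r(-7))² = ((-3 + (-13 + 6*12)²) - ½*(-7))² = ((-3 + (-13 + 72)²) + 7/2)² = ((-3 + 59²) + 7/2)² = ((-3 + 3481) + 7/2)² = (3478 + 7/2)² = (6963/2)² = 48483369/4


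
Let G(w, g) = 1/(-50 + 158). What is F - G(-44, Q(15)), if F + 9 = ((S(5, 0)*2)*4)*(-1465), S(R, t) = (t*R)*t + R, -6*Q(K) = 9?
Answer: -6329773/108 ≈ -58609.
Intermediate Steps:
Q(K) = -3/2 (Q(K) = -⅙*9 = -3/2)
S(R, t) = R + R*t² (S(R, t) = (R*t)*t + R = R*t² + R = R + R*t²)
G(w, g) = 1/108
F = -58609 (F = -9 + (((5*(1 + 0²))*2)*4)*(-1465) = -9 + (((5*(1 + 0))*2)*4)*(-1465) = -9 + (((5*1)*2)*4)*(-1465) = -9 + ((5*2)*4)*(-1465) = -9 + (10*4)*(-1465) = -9 + 40*(-1465) = -9 - 58600 = -58609)
F - G(-44, Q(15)) = -58609 - 1*1/108 = -58609 - 1/108 = -6329773/108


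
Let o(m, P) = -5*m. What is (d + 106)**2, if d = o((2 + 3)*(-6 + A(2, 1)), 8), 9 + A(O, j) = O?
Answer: 185761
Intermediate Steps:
A(O, j) = -9 + O
d = 325 (d = -5*(2 + 3)*(-6 + (-9 + 2)) = -25*(-6 - 7) = -25*(-13) = -5*(-65) = 325)
(d + 106)**2 = (325 + 106)**2 = 431**2 = 185761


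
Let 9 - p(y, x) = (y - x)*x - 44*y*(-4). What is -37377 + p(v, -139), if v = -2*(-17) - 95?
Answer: -15790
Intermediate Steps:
v = -61 (v = 34 - 95 = -61)
p(y, x) = 9 - 176*y - x*(y - x) (p(y, x) = 9 - ((y - x)*x - 44*y*(-4)) = 9 - (x*(y - x) - (-176)*y) = 9 - (x*(y - x) + 176*y) = 9 - (176*y + x*(y - x)) = 9 + (-176*y - x*(y - x)) = 9 - 176*y - x*(y - x))
-37377 + p(v, -139) = -37377 + (9 + (-139)² - 176*(-61) - 1*(-139)*(-61)) = -37377 + (9 + 19321 + 10736 - 8479) = -37377 + 21587 = -15790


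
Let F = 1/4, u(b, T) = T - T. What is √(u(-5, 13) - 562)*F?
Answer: I*√562/4 ≈ 5.9266*I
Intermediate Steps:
u(b, T) = 0
F = ¼ ≈ 0.25000
√(u(-5, 13) - 562)*F = √(0 - 562)*(¼) = √(-562)*(¼) = (I*√562)*(¼) = I*√562/4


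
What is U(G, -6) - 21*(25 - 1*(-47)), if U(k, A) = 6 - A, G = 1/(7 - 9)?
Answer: -1500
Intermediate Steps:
G = -1/2 (G = 1/(-2) = -1/2 ≈ -0.50000)
U(G, -6) - 21*(25 - 1*(-47)) = (6 - 1*(-6)) - 21*(25 - 1*(-47)) = (6 + 6) - 21*(25 + 47) = 12 - 21*72 = 12 - 1512 = -1500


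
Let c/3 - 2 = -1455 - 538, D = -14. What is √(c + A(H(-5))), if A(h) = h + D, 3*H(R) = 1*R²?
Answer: 4*I*√3363/3 ≈ 77.322*I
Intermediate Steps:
H(R) = R²/3 (H(R) = (1*R²)/3 = R²/3)
A(h) = -14 + h (A(h) = h - 14 = -14 + h)
c = -5973 (c = 6 + 3*(-1455 - 538) = 6 + 3*(-1993) = 6 - 5979 = -5973)
√(c + A(H(-5))) = √(-5973 + (-14 + (⅓)*(-5)²)) = √(-5973 + (-14 + (⅓)*25)) = √(-5973 + (-14 + 25/3)) = √(-5973 - 17/3) = √(-17936/3) = 4*I*√3363/3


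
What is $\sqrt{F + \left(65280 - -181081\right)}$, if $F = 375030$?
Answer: $\sqrt{621391} \approx 788.28$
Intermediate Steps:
$\sqrt{F + \left(65280 - -181081\right)} = \sqrt{375030 + \left(65280 - -181081\right)} = \sqrt{375030 + \left(65280 + 181081\right)} = \sqrt{375030 + 246361} = \sqrt{621391}$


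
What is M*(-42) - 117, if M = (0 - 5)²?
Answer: -1167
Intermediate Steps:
M = 25 (M = (-5)² = 25)
M*(-42) - 117 = 25*(-42) - 117 = -1050 - 117 = -1167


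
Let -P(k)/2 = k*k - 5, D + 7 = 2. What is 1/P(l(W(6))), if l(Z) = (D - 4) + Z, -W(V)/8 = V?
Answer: -1/6488 ≈ -0.00015413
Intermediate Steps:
D = -5 (D = -7 + 2 = -5)
W(V) = -8*V
l(Z) = -9 + Z (l(Z) = (-5 - 4) + Z = -9 + Z)
P(k) = 10 - 2*k² (P(k) = -2*(k*k - 5) = -2*(k² - 5) = -2*(-5 + k²) = 10 - 2*k²)
1/P(l(W(6))) = 1/(10 - 2*(-9 - 8*6)²) = 1/(10 - 2*(-9 - 48)²) = 1/(10 - 2*(-57)²) = 1/(10 - 2*3249) = 1/(10 - 6498) = 1/(-6488) = -1/6488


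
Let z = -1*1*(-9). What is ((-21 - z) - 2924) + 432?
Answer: -2522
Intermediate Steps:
z = 9 (z = -1*(-9) = 9)
((-21 - z) - 2924) + 432 = ((-21 - 1*9) - 2924) + 432 = ((-21 - 9) - 2924) + 432 = (-30 - 2924) + 432 = -2954 + 432 = -2522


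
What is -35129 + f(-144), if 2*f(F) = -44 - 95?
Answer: -70397/2 ≈ -35199.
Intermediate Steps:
f(F) = -139/2 (f(F) = (-44 - 95)/2 = (½)*(-139) = -139/2)
-35129 + f(-144) = -35129 - 139/2 = -70397/2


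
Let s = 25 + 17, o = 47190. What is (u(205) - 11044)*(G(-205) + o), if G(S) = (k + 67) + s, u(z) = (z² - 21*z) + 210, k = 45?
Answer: 1272890784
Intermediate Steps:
u(z) = 210 + z² - 21*z
s = 42
G(S) = 154 (G(S) = (45 + 67) + 42 = 112 + 42 = 154)
(u(205) - 11044)*(G(-205) + o) = ((210 + 205² - 21*205) - 11044)*(154 + 47190) = ((210 + 42025 - 4305) - 11044)*47344 = (37930 - 11044)*47344 = 26886*47344 = 1272890784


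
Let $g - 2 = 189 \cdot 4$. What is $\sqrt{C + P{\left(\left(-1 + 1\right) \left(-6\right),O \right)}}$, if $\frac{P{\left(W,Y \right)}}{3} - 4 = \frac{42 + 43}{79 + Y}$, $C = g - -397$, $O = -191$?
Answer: $\frac{\sqrt{913143}}{28} \approx 34.128$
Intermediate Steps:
$g = 758$ ($g = 2 + 189 \cdot 4 = 2 + 756 = 758$)
$C = 1155$ ($C = 758 - -397 = 758 + 397 = 1155$)
$P{\left(W,Y \right)} = 12 + \frac{255}{79 + Y}$ ($P{\left(W,Y \right)} = 12 + 3 \frac{42 + 43}{79 + Y} = 12 + 3 \frac{85}{79 + Y} = 12 + \frac{255}{79 + Y}$)
$\sqrt{C + P{\left(\left(-1 + 1\right) \left(-6\right),O \right)}} = \sqrt{1155 + \frac{3 \left(401 + 4 \left(-191\right)\right)}{79 - 191}} = \sqrt{1155 + \frac{3 \left(401 - 764\right)}{-112}} = \sqrt{1155 + 3 \left(- \frac{1}{112}\right) \left(-363\right)} = \sqrt{1155 + \frac{1089}{112}} = \sqrt{\frac{130449}{112}} = \frac{\sqrt{913143}}{28}$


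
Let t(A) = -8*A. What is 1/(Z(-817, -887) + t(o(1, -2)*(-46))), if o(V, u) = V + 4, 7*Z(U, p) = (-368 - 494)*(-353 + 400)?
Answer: -7/27634 ≈ -0.00025331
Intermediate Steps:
Z(U, p) = -40514/7 (Z(U, p) = ((-368 - 494)*(-353 + 400))/7 = (-862*47)/7 = (1/7)*(-40514) = -40514/7)
o(V, u) = 4 + V
1/(Z(-817, -887) + t(o(1, -2)*(-46))) = 1/(-40514/7 - 8*(4 + 1)*(-46)) = 1/(-40514/7 - 40*(-46)) = 1/(-40514/7 - 8*(-230)) = 1/(-40514/7 + 1840) = 1/(-27634/7) = -7/27634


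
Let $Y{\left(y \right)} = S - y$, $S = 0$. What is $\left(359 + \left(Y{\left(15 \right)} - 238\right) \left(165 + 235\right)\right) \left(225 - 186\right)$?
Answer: $-3932799$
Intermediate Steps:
$Y{\left(y \right)} = - y$ ($Y{\left(y \right)} = 0 - y = - y$)
$\left(359 + \left(Y{\left(15 \right)} - 238\right) \left(165 + 235\right)\right) \left(225 - 186\right) = \left(359 + \left(\left(-1\right) 15 - 238\right) \left(165 + 235\right)\right) \left(225 - 186\right) = \left(359 + \left(-15 - 238\right) 400\right) 39 = \left(359 - 101200\right) 39 = \left(-100841\right) 39 = -3932799$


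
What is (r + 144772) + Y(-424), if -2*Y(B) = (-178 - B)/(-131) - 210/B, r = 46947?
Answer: 10648878533/55544 ≈ 1.9172e+5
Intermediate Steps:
Y(B) = -89/131 + 105/B - B/262 (Y(B) = -((-178 - B)/(-131) - 210/B)/2 = -((-178 - B)*(-1/131) - 210/B)/2 = -((178/131 + B/131) - 210/B)/2 = -(178/131 - 210/B + B/131)/2 = -89/131 + 105/B - B/262)
(r + 144772) + Y(-424) = (46947 + 144772) + (1/262)*(27510 - 1*(-424)*(178 - 424))/(-424) = 191719 + (1/262)*(-1/424)*(27510 - 1*(-424)*(-246)) = 191719 + (1/262)*(-1/424)*(27510 - 104304) = 191719 + (1/262)*(-1/424)*(-76794) = 191719 + 38397/55544 = 10648878533/55544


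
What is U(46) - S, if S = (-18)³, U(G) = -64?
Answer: 5768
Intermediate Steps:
S = -5832
U(46) - S = -64 - 1*(-5832) = -64 + 5832 = 5768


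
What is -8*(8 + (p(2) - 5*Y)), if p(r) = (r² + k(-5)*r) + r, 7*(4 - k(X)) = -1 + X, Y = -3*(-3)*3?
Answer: 6232/7 ≈ 890.29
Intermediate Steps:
Y = 27 (Y = 9*3 = 27)
k(X) = 29/7 - X/7 (k(X) = 4 - (-1 + X)/7 = 4 + (⅐ - X/7) = 29/7 - X/7)
p(r) = r² + 41*r/7 (p(r) = (r² + (29/7 - ⅐*(-5))*r) + r = (r² + (29/7 + 5/7)*r) + r = (r² + 34*r/7) + r = r² + 41*r/7)
-8*(8 + (p(2) - 5*Y)) = -8*(8 + ((⅐)*2*(41 + 7*2) - 5*27)) = -8*(8 + ((⅐)*2*(41 + 14) - 1*135)) = -8*(8 + ((⅐)*2*55 - 135)) = -8*(8 + (110/7 - 135)) = -8*(8 - 835/7) = -8*(-779/7) = 6232/7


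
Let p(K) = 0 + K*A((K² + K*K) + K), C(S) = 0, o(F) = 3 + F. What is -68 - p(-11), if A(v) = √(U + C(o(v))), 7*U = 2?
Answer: -68 + 11*√14/7 ≈ -62.120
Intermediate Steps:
U = 2/7 (U = (⅐)*2 = 2/7 ≈ 0.28571)
A(v) = √14/7 (A(v) = √(2/7 + 0) = √(2/7) = √14/7)
p(K) = K*√14/7 (p(K) = 0 + K*(√14/7) = 0 + K*√14/7 = K*√14/7)
-68 - p(-11) = -68 - (-11)*√14/7 = -68 + 11*√14/7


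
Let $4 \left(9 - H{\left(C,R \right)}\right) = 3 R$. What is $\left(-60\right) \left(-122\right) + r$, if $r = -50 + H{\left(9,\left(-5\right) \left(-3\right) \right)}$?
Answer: $\frac{29071}{4} \approx 7267.8$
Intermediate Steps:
$H{\left(C,R \right)} = 9 - \frac{3 R}{4}$
$r = - \frac{209}{4}$ ($r = -50 + \left(9 - \frac{3 \left(\left(-5\right) \left(-3\right)\right)}{4}\right) = -50 + \left(9 - \frac{45}{4}\right) = -50 - \frac{9}{4} = - \frac{209}{4} \approx -52.25$)
$\left(-60\right) \left(-122\right) + r = \left(-60\right) \left(-122\right) - \frac{209}{4} = 7320 - \frac{209}{4} = \frac{29071}{4}$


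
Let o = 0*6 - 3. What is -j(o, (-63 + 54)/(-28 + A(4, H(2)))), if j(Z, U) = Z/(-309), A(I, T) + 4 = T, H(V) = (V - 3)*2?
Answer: -1/103 ≈ -0.0097087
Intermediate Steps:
H(V) = -6 + 2*V (H(V) = (-3 + V)*2 = -6 + 2*V)
A(I, T) = -4 + T
o = -3 (o = 0 - 3 = -3)
j(Z, U) = -Z/309 (j(Z, U) = Z*(-1/309) = -Z/309)
-j(o, (-63 + 54)/(-28 + A(4, H(2)))) = -(-1)*(-3)/309 = -1*1/103 = -1/103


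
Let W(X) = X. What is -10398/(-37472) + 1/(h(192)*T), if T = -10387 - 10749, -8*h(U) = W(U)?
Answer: 164830267/594006144 ≈ 0.27749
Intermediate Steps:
h(U) = -U/8
T = -21136
-10398/(-37472) + 1/(h(192)*T) = -10398/(-37472) + 1/(-⅛*192*(-21136)) = -10398*(-1/37472) - 1/21136/(-24) = 5199/18736 - 1/24*(-1/21136) = 5199/18736 + 1/507264 = 164830267/594006144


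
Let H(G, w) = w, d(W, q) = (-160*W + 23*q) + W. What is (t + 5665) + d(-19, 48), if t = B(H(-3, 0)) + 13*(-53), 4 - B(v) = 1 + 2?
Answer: 9102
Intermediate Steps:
d(W, q) = -159*W + 23*q
B(v) = 1 (B(v) = 4 - (1 + 2) = 4 - 1*3 = 4 - 3 = 1)
t = -688 (t = 1 + 13*(-53) = 1 - 689 = -688)
(t + 5665) + d(-19, 48) = (-688 + 5665) + (-159*(-19) + 23*48) = 4977 + (3021 + 1104) = 4977 + 4125 = 9102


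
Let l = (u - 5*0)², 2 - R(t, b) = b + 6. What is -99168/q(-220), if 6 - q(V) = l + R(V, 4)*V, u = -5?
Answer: 33056/593 ≈ 55.744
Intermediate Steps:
R(t, b) = -4 - b (R(t, b) = 2 - (b + 6) = 2 - (6 + b) = 2 + (-6 - b) = -4 - b)
l = 25 (l = (-5 - 5*0)² = (-5 + 0)² = (-5)² = 25)
q(V) = -19 + 8*V (q(V) = 6 - (25 + (-4 - 1*4)*V) = 6 - (25 + (-4 - 4)*V) = 6 - (25 - 8*V) = 6 + (-25 + 8*V) = -19 + 8*V)
-99168/q(-220) = -99168/(-19 + 8*(-220)) = -99168/(-19 - 1760) = -99168/(-1779) = -99168*(-1/1779) = 33056/593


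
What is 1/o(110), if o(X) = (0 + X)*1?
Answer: 1/110 ≈ 0.0090909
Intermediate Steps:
o(X) = X (o(X) = X*1 = X)
1/o(110) = 1/110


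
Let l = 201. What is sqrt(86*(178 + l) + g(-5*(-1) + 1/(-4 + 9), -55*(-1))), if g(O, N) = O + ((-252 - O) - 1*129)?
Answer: sqrt(32213) ≈ 179.48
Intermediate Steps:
g(O, N) = -381 (g(O, N) = O + ((-252 - O) - 129) = O + (-381 - O) = -381)
sqrt(86*(178 + l) + g(-5*(-1) + 1/(-4 + 9), -55*(-1))) = sqrt(86*(178 + 201) - 381) = sqrt(86*379 - 381) = sqrt(32594 - 381) = sqrt(32213)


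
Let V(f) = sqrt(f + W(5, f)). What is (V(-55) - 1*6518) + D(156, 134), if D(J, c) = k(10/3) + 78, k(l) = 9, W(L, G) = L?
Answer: -6431 + 5*I*sqrt(2) ≈ -6431.0 + 7.0711*I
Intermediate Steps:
V(f) = sqrt(5 + f) (V(f) = sqrt(f + 5) = sqrt(5 + f))
D(J, c) = 87 (D(J, c) = 9 + 78 = 87)
(V(-55) - 1*6518) + D(156, 134) = (sqrt(5 - 55) - 1*6518) + 87 = (sqrt(-50) - 6518) + 87 = (5*I*sqrt(2) - 6518) + 87 = (-6518 + 5*I*sqrt(2)) + 87 = -6431 + 5*I*sqrt(2)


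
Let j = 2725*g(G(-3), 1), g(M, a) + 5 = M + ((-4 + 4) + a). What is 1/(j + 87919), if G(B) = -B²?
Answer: 1/52494 ≈ 1.9050e-5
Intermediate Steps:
g(M, a) = -5 + M + a (g(M, a) = -5 + (M + ((-4 + 4) + a)) = -5 + (M + (0 + a)) = -5 + (M + a) = -5 + M + a)
j = -35425 (j = 2725*(-5 - 1*(-3)² + 1) = 2725*(-5 - 1*9 + 1) = 2725*(-5 - 9 + 1) = 2725*(-13) = -35425)
1/(j + 87919) = 1/(-35425 + 87919) = 1/52494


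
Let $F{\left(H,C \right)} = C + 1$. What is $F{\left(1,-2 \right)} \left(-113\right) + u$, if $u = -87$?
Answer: $26$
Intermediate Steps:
$F{\left(H,C \right)} = 1 + C$
$F{\left(1,-2 \right)} \left(-113\right) + u = \left(1 - 2\right) \left(-113\right) - 87 = \left(-1\right) \left(-113\right) - 87 = 113 - 87 = 26$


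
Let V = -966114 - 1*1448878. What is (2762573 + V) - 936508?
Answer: -588927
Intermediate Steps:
V = -2414992 (V = -966114 - 1448878 = -2414992)
(2762573 + V) - 936508 = (2762573 - 2414992) - 936508 = 347581 - 936508 = -588927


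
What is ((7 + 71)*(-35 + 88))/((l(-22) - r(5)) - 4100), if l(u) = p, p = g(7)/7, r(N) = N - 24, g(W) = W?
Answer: -689/680 ≈ -1.0132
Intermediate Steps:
r(N) = -24 + N
p = 1 (p = 7/7 = 7*(⅐) = 1)
l(u) = 1
((7 + 71)*(-35 + 88))/((l(-22) - r(5)) - 4100) = ((7 + 71)*(-35 + 88))/((1 - (-24 + 5)) - 4100) = (78*53)/((1 - 1*(-19)) - 4100) = 4134/((1 + 19) - 4100) = 4134/(20 - 4100) = 4134/(-4080) = 4134*(-1/4080) = -689/680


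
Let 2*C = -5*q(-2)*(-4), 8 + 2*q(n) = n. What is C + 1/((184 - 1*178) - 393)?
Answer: -19351/387 ≈ -50.003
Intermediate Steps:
q(n) = -4 + n/2
C = -50 (C = (-5*(-4 + (½)*(-2))*(-4))/2 = (-5*(-4 - 1)*(-4))/2 = (-5*(-5)*(-4))/2 = (25*(-4))/2 = (½)*(-100) = -50)
C + 1/((184 - 1*178) - 393) = -50 + 1/((184 - 1*178) - 393) = -50 + 1/((184 - 178) - 393) = -50 + 1/(6 - 393) = -50 + 1/(-387) = -50 - 1/387 = -19351/387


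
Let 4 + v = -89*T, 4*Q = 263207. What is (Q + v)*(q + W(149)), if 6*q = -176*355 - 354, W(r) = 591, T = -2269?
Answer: -2645615835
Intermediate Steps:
Q = 263207/4 (Q = (1/4)*263207 = 263207/4 ≈ 65802.)
v = 201937 (v = -4 - 89*(-2269) = -4 + 201941 = 201937)
q = -31417/3 (q = (-176*355 - 354)/6 = (-62480 - 354)/6 = (1/6)*(-62834) = -31417/3 ≈ -10472.)
(Q + v)*(q + W(149)) = (263207/4 + 201937)*(-31417/3 + 591) = (1070955/4)*(-29644/3) = -2645615835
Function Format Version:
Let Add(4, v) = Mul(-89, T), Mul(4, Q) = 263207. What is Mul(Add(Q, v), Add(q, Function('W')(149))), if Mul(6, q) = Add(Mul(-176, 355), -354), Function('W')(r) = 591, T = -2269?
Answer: -2645615835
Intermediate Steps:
Q = Rational(263207, 4) (Q = Mul(Rational(1, 4), 263207) = Rational(263207, 4) ≈ 65802.)
v = 201937 (v = Add(-4, Mul(-89, -2269)) = Add(-4, 201941) = 201937)
q = Rational(-31417, 3) (q = Mul(Rational(1, 6), Add(Mul(-176, 355), -354)) = Mul(Rational(1, 6), Add(-62480, -354)) = Mul(Rational(1, 6), -62834) = Rational(-31417, 3) ≈ -10472.)
Mul(Add(Q, v), Add(q, Function('W')(149))) = Mul(Add(Rational(263207, 4), 201937), Add(Rational(-31417, 3), 591)) = Mul(Rational(1070955, 4), Rational(-29644, 3)) = -2645615835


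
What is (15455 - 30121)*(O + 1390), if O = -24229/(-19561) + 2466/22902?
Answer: -1523562012078604/74664337 ≈ -2.0405e+7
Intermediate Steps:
O = 100521664/74664337 (O = -24229*(-1/19561) + 2466*(1/22902) = 24229/19561 + 411/3817 = 100521664/74664337 ≈ 1.3463)
(15455 - 30121)*(O + 1390) = (15455 - 30121)*(100521664/74664337 + 1390) = -14666*103883950094/74664337 = -1523562012078604/74664337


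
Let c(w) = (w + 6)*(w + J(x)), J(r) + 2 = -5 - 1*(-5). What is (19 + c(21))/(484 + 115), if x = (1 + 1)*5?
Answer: 532/599 ≈ 0.88815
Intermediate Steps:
x = 10 (x = 2*5 = 10)
J(r) = -2 (J(r) = -2 + (-5 - 1*(-5)) = -2 + (-5 + 5) = -2 + 0 = -2)
c(w) = (-2 + w)*(6 + w) (c(w) = (w + 6)*(w - 2) = (6 + w)*(-2 + w) = (-2 + w)*(6 + w))
(19 + c(21))/(484 + 115) = (19 + (-12 + 21**2 + 4*21))/(484 + 115) = (19 + (-12 + 441 + 84))/599 = (19 + 513)*(1/599) = 532*(1/599) = 532/599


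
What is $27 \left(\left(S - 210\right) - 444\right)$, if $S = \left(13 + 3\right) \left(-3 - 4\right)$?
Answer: $-20682$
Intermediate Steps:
$S = -112$ ($S = 16 \left(-7\right) = -112$)
$27 \left(\left(S - 210\right) - 444\right) = 27 \left(\left(-112 - 210\right) - 444\right) = 27 \left(-322 - 444\right) = 27 \left(-766\right) = -20682$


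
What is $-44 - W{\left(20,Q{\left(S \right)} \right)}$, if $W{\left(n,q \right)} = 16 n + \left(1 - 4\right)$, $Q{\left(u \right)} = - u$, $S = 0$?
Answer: $-361$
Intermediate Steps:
$W{\left(n,q \right)} = -3 + 16 n$ ($W{\left(n,q \right)} = 16 n + \left(1 - 4\right) = 16 n - 3 = -3 + 16 n$)
$-44 - W{\left(20,Q{\left(S \right)} \right)} = -44 - \left(-3 + 16 \cdot 20\right) = -44 - \left(-3 + 320\right) = -44 - 317 = -361$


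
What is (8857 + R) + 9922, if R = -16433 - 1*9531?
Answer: -7185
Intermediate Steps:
R = -25964 (R = -16433 - 9531 = -25964)
(8857 + R) + 9922 = (8857 - 25964) + 9922 = -17107 + 9922 = -7185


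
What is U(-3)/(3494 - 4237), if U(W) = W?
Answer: 3/743 ≈ 0.0040377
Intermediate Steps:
U(-3)/(3494 - 4237) = -3/(3494 - 4237) = -3/(-743) = -3*(-1/743) = 3/743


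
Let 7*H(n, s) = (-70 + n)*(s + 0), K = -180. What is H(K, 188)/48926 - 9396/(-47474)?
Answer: 35238674/580678231 ≈ 0.060685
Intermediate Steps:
H(n, s) = s*(-70 + n)/7 (H(n, s) = ((-70 + n)*(s + 0))/7 = ((-70 + n)*s)/7 = (s*(-70 + n))/7 = s*(-70 + n)/7)
H(K, 188)/48926 - 9396/(-47474) = ((⅐)*188*(-70 - 180))/48926 - 9396/(-47474) = ((⅐)*188*(-250))*(1/48926) - 9396*(-1/47474) = -47000/7*1/48926 + 4698/23737 = -23500/171241 + 4698/23737 = 35238674/580678231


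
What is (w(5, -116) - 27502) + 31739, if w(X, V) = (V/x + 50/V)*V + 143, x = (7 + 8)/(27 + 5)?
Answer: 497042/15 ≈ 33136.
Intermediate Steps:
x = 15/32 ≈ 0.46875
w(X, V) = 143 + V*(50/V + 32*V/15) (w(X, V) = (V/(15/32) + 50/V)*V + 143 = (V*(32/15) + 50/V)*V + 143 = (32*V/15 + 50/V)*V + 143 = (50/V + 32*V/15)*V + 143 = V*(50/V + 32*V/15) + 143 = 143 + V*(50/V + 32*V/15))
(w(5, -116) - 27502) + 31739 = ((193 + (32/15)*(-116)**2) - 27502) + 31739 = ((193 + (32/15)*13456) - 27502) + 31739 = ((193 + 430592/15) - 27502) + 31739 = (433487/15 - 27502) + 31739 = 20957/15 + 31739 = 497042/15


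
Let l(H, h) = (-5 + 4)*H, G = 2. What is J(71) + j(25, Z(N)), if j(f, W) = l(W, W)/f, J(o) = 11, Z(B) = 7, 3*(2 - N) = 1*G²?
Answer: 268/25 ≈ 10.720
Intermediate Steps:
N = ⅔ (N = 2 - 2²/3 = 2 - 4/3 = ⅔ ≈ 0.66667)
l(H, h) = -H
j(f, W) = -W/f (j(f, W) = (-W)/f = -W/f)
J(71) + j(25, Z(N)) = 11 - 1*7/25 = 11 - 1*7*1/25 = 11 - 7/25 = 268/25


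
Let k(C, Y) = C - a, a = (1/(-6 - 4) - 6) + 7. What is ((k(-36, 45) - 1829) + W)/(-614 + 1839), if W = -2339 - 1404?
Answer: -56089/12250 ≈ -4.5787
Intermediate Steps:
a = 9/10 (a = (1/(-10) - 6) + 7 = (-1/10 - 6) + 7 = -61/10 + 7 = 9/10 ≈ 0.90000)
k(C, Y) = -9/10 + C (k(C, Y) = C - 1*9/10 = C - 9/10 = -9/10 + C)
W = -3743
((k(-36, 45) - 1829) + W)/(-614 + 1839) = (((-9/10 - 36) - 1829) - 3743)/(-614 + 1839) = ((-369/10 - 1829) - 3743)/1225 = (-18659/10 - 3743)*(1/1225) = -56089/10*1/1225 = -56089/12250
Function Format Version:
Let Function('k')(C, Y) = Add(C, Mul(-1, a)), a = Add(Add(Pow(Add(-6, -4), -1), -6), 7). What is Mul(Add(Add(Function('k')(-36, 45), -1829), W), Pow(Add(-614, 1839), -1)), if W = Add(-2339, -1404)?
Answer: Rational(-56089, 12250) ≈ -4.5787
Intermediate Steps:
a = Rational(9, 10) (a = Add(Add(Pow(-10, -1), -6), 7) = Add(Add(Rational(-1, 10), -6), 7) = Add(Rational(-61, 10), 7) = Rational(9, 10) ≈ 0.90000)
Function('k')(C, Y) = Add(Rational(-9, 10), C) (Function('k')(C, Y) = Add(C, Mul(-1, Rational(9, 10))) = Add(C, Rational(-9, 10)) = Add(Rational(-9, 10), C))
W = -3743
Mul(Add(Add(Function('k')(-36, 45), -1829), W), Pow(Add(-614, 1839), -1)) = Mul(Add(Add(Add(Rational(-9, 10), -36), -1829), -3743), Pow(Add(-614, 1839), -1)) = Mul(Add(Add(Rational(-369, 10), -1829), -3743), Pow(1225, -1)) = Mul(Add(Rational(-18659, 10), -3743), Rational(1, 1225)) = Mul(Rational(-56089, 10), Rational(1, 1225)) = Rational(-56089, 12250)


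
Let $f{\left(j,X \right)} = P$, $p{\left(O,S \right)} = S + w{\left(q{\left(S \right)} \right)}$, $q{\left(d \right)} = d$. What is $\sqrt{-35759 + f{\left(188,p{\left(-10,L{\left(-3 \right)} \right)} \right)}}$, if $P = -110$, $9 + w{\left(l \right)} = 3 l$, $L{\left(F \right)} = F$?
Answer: $i \sqrt{35869} \approx 189.39 i$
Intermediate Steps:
$w{\left(l \right)} = -9 + 3 l$
$p{\left(O,S \right)} = -9 + 4 S$ ($p{\left(O,S \right)} = S + \left(-9 + 3 S\right) = -9 + 4 S$)
$f{\left(j,X \right)} = -110$
$\sqrt{-35759 + f{\left(188,p{\left(-10,L{\left(-3 \right)} \right)} \right)}} = \sqrt{-35759 - 110} = \sqrt{-35869} = i \sqrt{35869}$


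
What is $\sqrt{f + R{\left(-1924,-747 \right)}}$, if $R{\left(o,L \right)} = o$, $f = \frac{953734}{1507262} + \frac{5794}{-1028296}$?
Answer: $\frac{i \sqrt{72193368507415071218407941}}{193738935694} \approx 43.856 i$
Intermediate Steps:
$f = \frac{242996945309}{387477871388}$ ($f = 953734 \cdot \frac{1}{1507262} + 5794 \left(- \frac{1}{1028296}\right) = \frac{476867}{753631} - \frac{2897}{514148} = \frac{242996945309}{387477871388} \approx 0.62712$)
$\sqrt{f + R{\left(-1924,-747 \right)}} = \sqrt{\frac{242996945309}{387477871388} - 1924} = \sqrt{- \frac{745264427605203}{387477871388}} = \frac{i \sqrt{72193368507415071218407941}}{193738935694}$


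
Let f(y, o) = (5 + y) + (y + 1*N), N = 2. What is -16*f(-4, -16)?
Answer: 16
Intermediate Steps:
f(y, o) = 7 + 2*y (f(y, o) = (5 + y) + (y + 1*2) = (5 + y) + (y + 2) = (5 + y) + (2 + y) = 7 + 2*y)
-16*f(-4, -16) = -16*(7 + 2*(-4)) = -16*(7 - 8) = -16*(-1) = 16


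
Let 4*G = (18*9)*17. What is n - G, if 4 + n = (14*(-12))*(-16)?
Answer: 3991/2 ≈ 1995.5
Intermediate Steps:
G = 1377/2 (G = ((18*9)*17)/4 = (162*17)/4 = (1/4)*2754 = 1377/2 ≈ 688.50)
n = 2684 (n = -4 + (14*(-12))*(-16) = -4 - 168*(-16) = -4 + 2688 = 2684)
n - G = 2684 - 1*1377/2 = 2684 - 1377/2 = 3991/2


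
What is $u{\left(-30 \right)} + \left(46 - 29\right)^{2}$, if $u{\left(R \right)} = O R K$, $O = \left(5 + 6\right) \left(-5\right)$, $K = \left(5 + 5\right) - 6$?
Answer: $6889$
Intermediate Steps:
$K = 4$ ($K = 10 - 6 = 4$)
$O = -55$ ($O = 11 \left(-5\right) = -55$)
$u{\left(R \right)} = - 220 R$ ($u{\left(R \right)} = - 55 R 4 = - 220 R$)
$u{\left(-30 \right)} + \left(46 - 29\right)^{2} = \left(-220\right) \left(-30\right) + \left(46 - 29\right)^{2} = 6600 + 17^{2} = 6600 + 289 = 6889$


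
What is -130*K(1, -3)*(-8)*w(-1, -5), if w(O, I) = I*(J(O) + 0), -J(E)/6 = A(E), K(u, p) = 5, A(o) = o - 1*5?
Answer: -936000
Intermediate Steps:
A(o) = -5 + o (A(o) = o - 5 = -5 + o)
J(E) = 30 - 6*E (J(E) = -6*(-5 + E) = 30 - 6*E)
w(O, I) = I*(30 - 6*O) (w(O, I) = I*((30 - 6*O) + 0) = I*(30 - 6*O))
-130*K(1, -3)*(-8)*w(-1, -5) = -130*5*(-8)*6*(-5)*(5 - 1*(-1)) = -(-5200)*6*(-5)*(5 + 1) = -(-5200)*6*(-5)*6 = -(-5200)*(-180) = -130*7200 = -936000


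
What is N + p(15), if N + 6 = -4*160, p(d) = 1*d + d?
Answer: -616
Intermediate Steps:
p(d) = 2*d (p(d) = d + d = 2*d)
N = -646 (N = -6 - 4*160 = -6 - 640 = -646)
N + p(15) = -646 + 2*15 = -646 + 30 = -616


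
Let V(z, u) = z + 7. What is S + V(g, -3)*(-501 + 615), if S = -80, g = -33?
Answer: -3044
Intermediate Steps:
V(z, u) = 7 + z
S + V(g, -3)*(-501 + 615) = -80 + (7 - 33)*(-501 + 615) = -80 - 26*114 = -80 - 2964 = -3044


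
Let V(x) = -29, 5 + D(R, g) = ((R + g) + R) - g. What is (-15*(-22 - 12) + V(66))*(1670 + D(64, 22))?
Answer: 862433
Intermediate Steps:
D(R, g) = -5 + 2*R (D(R, g) = -5 + (((R + g) + R) - g) = -5 + ((g + 2*R) - g) = -5 + 2*R)
(-15*(-22 - 12) + V(66))*(1670 + D(64, 22)) = (-15*(-22 - 12) - 29)*(1670 + (-5 + 2*64)) = (-15*(-34) - 29)*(1670 + (-5 + 128)) = (510 - 29)*(1670 + 123) = 481*1793 = 862433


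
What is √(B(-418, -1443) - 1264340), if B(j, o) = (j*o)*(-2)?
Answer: 4*I*√154418 ≈ 1571.8*I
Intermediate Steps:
B(j, o) = -2*j*o
√(B(-418, -1443) - 1264340) = √(-2*(-418)*(-1443) - 1264340) = √(-1206348 - 1264340) = √(-2470688) = 4*I*√154418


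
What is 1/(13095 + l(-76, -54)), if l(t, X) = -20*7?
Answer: 1/12955 ≈ 7.7190e-5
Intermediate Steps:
l(t, X) = -140
1/(13095 + l(-76, -54)) = 1/(13095 - 140) = 1/12955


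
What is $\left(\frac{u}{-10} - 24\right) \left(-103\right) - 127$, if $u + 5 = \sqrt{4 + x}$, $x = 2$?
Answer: $\frac{4587}{2} + \frac{103 \sqrt{6}}{10} \approx 2318.7$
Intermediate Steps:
$u = -5 + \sqrt{6}$ ($u = -5 + \sqrt{4 + 2} = -5 + \sqrt{6} \approx -2.5505$)
$\left(\frac{u}{-10} - 24\right) \left(-103\right) - 127 = \left(\frac{-5 + \sqrt{6}}{-10} - 24\right) \left(-103\right) - 127 = \left(\left(-5 + \sqrt{6}\right) \left(- \frac{1}{10}\right) - 24\right) \left(-103\right) - 127 = \left(\left(\frac{1}{2} - \frac{\sqrt{6}}{10}\right) - 24\right) \left(-103\right) - 127 = \left(- \frac{47}{2} - \frac{\sqrt{6}}{10}\right) \left(-103\right) - 127 = \left(\frac{4841}{2} + \frac{103 \sqrt{6}}{10}\right) - 127 = \frac{4587}{2} + \frac{103 \sqrt{6}}{10}$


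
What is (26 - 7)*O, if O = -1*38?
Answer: -722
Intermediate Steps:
O = -38
(26 - 7)*O = (26 - 7)*(-38) = 19*(-38) = -722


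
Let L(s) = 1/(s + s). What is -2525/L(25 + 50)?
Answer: -378750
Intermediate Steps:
L(s) = 1/(2*s)
-2525/L(25 + 50) = -2525/(1/(2*(25 + 50))) = -2525/((½)/75) = -2525/((½)*(1/75)) = -2525/1/150 = -2525*150 = -378750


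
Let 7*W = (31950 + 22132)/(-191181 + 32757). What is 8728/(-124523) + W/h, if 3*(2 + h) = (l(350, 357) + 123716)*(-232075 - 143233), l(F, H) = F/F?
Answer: -1528634383201282565/21809136034364160552 ≈ -0.070091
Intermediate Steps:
l(F, H) = 1
h = -15477326614 (h = -2 + ((1 + 123716)*(-232075 - 143233))/3 = -2 + (123717*(-375308))/3 = -2 + (⅓)*(-46431979836) = -2 - 15477326612 = -15477326614)
W = -3863/79212 (W = ((31950 + 22132)/(-191181 + 32757))/7 = (54082/(-158424))/7 = (54082*(-1/158424))/7 = (⅐)*(-3863/11316) = -3863/79212 ≈ -0.048768)
8728/(-124523) + W/h = 8728/(-124523) - 3863/79212/(-15477326614) = 8728*(-1/124523) - 3863/79212*(-1/15477326614) = -8728/124523 + 3863/1225989995748168 = -1528634383201282565/21809136034364160552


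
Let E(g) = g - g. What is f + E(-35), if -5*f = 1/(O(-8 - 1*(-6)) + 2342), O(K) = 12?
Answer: -1/11770 ≈ -8.4962e-5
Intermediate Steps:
E(g) = 0
f = -1/11770 (f = -1/(5*(12 + 2342)) = -⅕/2354 = -⅕*1/2354 = -1/11770 ≈ -8.4962e-5)
f + E(-35) = -1/11770 + 0 = -1/11770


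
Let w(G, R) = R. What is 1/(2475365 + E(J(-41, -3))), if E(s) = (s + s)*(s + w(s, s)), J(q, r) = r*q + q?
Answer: 1/2502261 ≈ 3.9964e-7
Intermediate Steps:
J(q, r) = q + q*r (J(q, r) = q*r + q = q + q*r)
E(s) = 4*s² (E(s) = (s + s)*(s + s) = (2*s)*(2*s) = 4*s²)
1/(2475365 + E(J(-41, -3))) = 1/(2475365 + 4*(-41*(1 - 3))²) = 1/(2475365 + 4*(-41*(-2))²) = 1/(2475365 + 4*82²) = 1/(2475365 + 4*6724) = 1/(2475365 + 26896) = 1/2502261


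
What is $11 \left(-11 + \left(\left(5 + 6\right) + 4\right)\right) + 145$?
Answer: $189$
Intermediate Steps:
$11 \left(-11 + \left(\left(5 + 6\right) + 4\right)\right) + 145 = 11 \left(-11 + \left(11 + 4\right)\right) + 145 = 11 \left(-11 + 15\right) + 145 = 11 \cdot 4 + 145 = 44 + 145 = 189$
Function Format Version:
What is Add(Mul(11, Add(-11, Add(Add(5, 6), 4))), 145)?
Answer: 189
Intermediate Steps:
Add(Mul(11, Add(-11, Add(Add(5, 6), 4))), 145) = Add(Mul(11, Add(-11, Add(11, 4))), 145) = Add(Mul(11, Add(-11, 15)), 145) = Add(Mul(11, 4), 145) = Add(44, 145) = 189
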